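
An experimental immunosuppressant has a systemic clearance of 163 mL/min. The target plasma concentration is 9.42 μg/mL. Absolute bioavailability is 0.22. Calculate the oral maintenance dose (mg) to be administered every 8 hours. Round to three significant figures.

3350 mg

CL = 163 mL/min × 60/1000 = 9.780 L/h
At steady state, dose per interval replaces the amount cleared in that interval: F·D/τ = CL·Css.
D = CL × Css × τ / F = 9.780 × 9.42 × 8 / 0.22 = 3350 mg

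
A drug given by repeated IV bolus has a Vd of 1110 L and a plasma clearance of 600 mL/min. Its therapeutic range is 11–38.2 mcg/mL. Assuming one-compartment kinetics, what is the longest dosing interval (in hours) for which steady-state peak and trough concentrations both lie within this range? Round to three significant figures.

38.4 h

CL = 600 mL/min × 60/1000 = 36.00 L/h
k = CL / Vd = 36.00 / 1110 = 0.03243 h⁻¹
Between IV bolus doses, concentration decays as C = C₀·e^(−kτ), so C_peak/C_trough = e^(kτ).
τ_max = ln(C_peak/C_trough) / k = ln(38.2/11) / 0.03243 = 1.245 / 0.03243 = 38.39 h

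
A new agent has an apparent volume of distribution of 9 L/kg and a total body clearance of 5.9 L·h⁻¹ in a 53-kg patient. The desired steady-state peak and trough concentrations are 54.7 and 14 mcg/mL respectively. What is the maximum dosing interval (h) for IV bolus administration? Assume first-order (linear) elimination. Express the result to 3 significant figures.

110 h

Vd = 9 L/kg × 53 kg = 477.0 L
k = CL / Vd = 5.900 / 477.0 = 0.01237 h⁻¹
Between IV bolus doses, concentration decays as C = C₀·e^(−kτ), so C_peak/C_trough = e^(kτ).
τ_max = ln(C_peak/C_trough) / k = ln(54.7/14) / 0.01237 = 1.363 / 0.01237 = 110.2 h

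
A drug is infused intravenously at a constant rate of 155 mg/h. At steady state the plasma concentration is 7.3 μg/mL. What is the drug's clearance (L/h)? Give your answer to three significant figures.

At steady state, infusion rate = CL × Css, so CL = rate / Css.
CL = 155 / 7.3 = 21.23 L/h

21.2 L/h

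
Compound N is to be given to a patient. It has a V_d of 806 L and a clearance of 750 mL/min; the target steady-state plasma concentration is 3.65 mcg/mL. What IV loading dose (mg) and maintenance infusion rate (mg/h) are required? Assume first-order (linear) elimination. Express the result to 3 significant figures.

(a) 2940 mg; (b) 164 mg/h

Loading: fill Vd to C_target → 806.0 L × 3.65 mg/L = 2942 mg
CL = 750 mL/min × 60/1000 = 45.00 L/h
Maintenance: replace elimination → rate = CL × Css = 45.00 × 3.65 = 164.3 mg/h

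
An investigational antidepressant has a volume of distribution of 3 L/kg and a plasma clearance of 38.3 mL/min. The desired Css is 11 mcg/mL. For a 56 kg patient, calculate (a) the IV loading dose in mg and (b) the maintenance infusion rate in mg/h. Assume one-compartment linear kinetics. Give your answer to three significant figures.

(a) 1850 mg; (b) 25.3 mg/h

Total Vd = 3 × 56 = 168.0 L
Loading: fill Vd to C_target → 168.0 L × 11 mg/L = 1848 mg
Convert clearance: 38.3 mL/min × 60 min/h ÷ 1000 mL/L = 2.298 L/h
Maintenance: replace elimination → rate = CL × Css = 2.298 × 11 = 25.28 mg/h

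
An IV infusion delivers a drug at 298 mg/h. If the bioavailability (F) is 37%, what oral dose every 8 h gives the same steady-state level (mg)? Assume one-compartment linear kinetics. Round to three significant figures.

To maintain the same Css, the systemic dosing rate must be unchanged: F·D/τ = infusion rate.
D = rate × τ / F = 298 × 8 / 0.37 = 6443 mg

6440 mg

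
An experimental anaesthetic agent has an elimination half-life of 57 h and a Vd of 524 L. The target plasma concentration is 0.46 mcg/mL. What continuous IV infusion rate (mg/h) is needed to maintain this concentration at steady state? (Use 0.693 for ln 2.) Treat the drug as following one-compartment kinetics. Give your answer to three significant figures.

k = 0.693/57 = 0.01216 h⁻¹, so CL = k·Vd = 0.01216 × 524.0 = 6.372 L/h
Infusion rate = CL × Css = 6.372 × 0.46 = 2.931 mg/h

2.93 mg/h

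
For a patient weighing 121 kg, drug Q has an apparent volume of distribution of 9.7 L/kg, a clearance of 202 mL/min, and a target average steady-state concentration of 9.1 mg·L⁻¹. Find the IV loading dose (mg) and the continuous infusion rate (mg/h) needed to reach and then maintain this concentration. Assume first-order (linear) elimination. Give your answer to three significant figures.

Vd(total) = 121 kg × 9.7 L/kg = 1174 L
Loading dose = Vd × C = 1174 × 9.1 = 10680 mg
CL = 202 mL/min × 60/1000 = 12.12 L/h
Maintenance: replace elimination → rate = CL × Css = 12.12 × 9.1 = 110.3 mg/h

(a) 10700 mg; (b) 110 mg/h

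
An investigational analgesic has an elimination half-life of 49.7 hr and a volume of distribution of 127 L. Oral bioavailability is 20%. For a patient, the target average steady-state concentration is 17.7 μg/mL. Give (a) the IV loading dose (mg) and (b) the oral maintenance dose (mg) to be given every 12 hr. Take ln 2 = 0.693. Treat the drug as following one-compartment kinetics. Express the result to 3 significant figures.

(a) 2250 mg; (b) 1880 mg

LD = Vd × C = 127.0 × 17.7 = 2248 mg
CL = 0.693 × Vd / t½ = 0.693 × 127.0 / 49.7 = 1.771 L/h
D = CL × Css × τ / F = 1.771 × 17.7 × 12 / 0.2 = 1881 mg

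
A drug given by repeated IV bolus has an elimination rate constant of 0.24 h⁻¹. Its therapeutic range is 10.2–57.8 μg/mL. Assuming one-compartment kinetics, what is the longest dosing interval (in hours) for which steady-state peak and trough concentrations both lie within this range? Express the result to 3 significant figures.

7.23 h

Between IV bolus doses, concentration decays as C = C₀·e^(−kτ), so C_peak/C_trough = e^(kτ).
τ_max = ln(C_peak/C_trough) / k = ln(57.8/10.2) / 0.2400 = 1.735 / 0.2400 = 7.229 h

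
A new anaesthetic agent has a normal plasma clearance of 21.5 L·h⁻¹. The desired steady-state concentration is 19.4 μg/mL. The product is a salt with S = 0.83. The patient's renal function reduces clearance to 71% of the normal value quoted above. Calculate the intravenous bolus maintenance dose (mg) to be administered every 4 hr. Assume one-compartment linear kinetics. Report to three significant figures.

Patient clearance = 0.71 × 21.50 = 15.27 L/h
D = CL × Css × τ / S = 15.27 × 19.4 × 4 / 0.83 = 1428 mg

1430 mg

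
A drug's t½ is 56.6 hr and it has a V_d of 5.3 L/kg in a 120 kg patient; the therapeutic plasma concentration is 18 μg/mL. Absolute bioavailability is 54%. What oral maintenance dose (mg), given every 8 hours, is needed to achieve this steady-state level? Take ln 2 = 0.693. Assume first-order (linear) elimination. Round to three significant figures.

2080 mg

Vd(total) = 120 kg × 5.3 L/kg = 636.0 L
CL = 0.693 × Vd / t½ = 0.693 × 636.0 / 56.6 = 7.787 L/h
D = CL × Css × τ / F = 7.787 × 18 × 8 / 0.54 = 2077 mg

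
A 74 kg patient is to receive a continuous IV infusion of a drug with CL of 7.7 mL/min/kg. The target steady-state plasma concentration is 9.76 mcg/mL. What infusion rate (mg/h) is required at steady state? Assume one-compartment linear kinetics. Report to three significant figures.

334 mg/h

CL = 7.7 mL/min/kg × 74 kg = 569.8 mL/min = 569.8 × 60/1000 = 34.19 L/h
At steady state, infusion rate equals elimination rate: rate in = CL × Css.
Infusion rate = CL · Css = 34.19 L/h × 9.76 mg/L = 333.7 mg/h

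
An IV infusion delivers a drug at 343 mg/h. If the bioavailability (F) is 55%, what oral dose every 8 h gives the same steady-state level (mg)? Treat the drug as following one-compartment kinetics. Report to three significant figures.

4990 mg

To maintain the same Css, the systemic dosing rate must be unchanged: F·D/τ = infusion rate.
D = rate × τ / F = 343 × 8 / 0.55 = 4989 mg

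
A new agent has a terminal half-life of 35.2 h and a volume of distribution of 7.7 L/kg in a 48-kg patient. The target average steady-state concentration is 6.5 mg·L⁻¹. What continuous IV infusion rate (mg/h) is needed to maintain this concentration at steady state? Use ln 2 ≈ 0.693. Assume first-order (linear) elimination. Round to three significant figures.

47.3 mg/h

Vd(total) = 48 kg × 7.7 L/kg = 369.6 L
k = 0.693/35.2 = 0.01969 h⁻¹, so CL = k·Vd = 0.01969 × 369.6 = 7.277 L/h
Infusion rate = CL × Css = 7.277 × 6.5 = 47.30 mg/h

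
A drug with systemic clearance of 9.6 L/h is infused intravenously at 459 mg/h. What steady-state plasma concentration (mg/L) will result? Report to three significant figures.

Css = rate / CL = 459 / 9.600 = 47.81 mg/L

47.8 mg/L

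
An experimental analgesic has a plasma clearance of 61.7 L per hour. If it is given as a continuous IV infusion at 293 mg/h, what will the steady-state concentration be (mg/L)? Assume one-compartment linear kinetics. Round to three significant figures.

4.75 mg/L

Css = rate / CL = 293 / 61.70 = 4.749 mg/L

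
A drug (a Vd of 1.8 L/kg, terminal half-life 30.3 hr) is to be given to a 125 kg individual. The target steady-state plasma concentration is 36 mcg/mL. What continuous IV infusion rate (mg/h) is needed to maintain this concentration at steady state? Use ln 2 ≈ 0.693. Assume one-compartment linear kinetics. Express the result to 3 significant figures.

Vd(total) = 125 kg × 1.8 L/kg = 225.0 L
CL = 0.693 × Vd / t½ = 0.693 × 225.0 / 30.3 = 5.146 L/h
Infusion rate = CL × Css = 5.146 × 36 = 185.3 mg/h

185 mg/h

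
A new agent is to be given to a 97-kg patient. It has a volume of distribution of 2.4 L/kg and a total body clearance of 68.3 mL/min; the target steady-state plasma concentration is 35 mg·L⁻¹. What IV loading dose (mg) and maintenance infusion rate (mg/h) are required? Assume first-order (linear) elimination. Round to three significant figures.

Total Vd = 2.4 × 97 = 232.8 L
Loading: fill Vd to C_target → 232.8 L × 35 mg/L = 8148 mg
Convert clearance: 68.3 mL/min × 60 min/h ÷ 1000 mL/L = 4.098 L/h
Maintenance infusion rate = CL × Css = 4.098 × 35 = 143.4 mg/h

(a) 8150 mg; (b) 143 mg/h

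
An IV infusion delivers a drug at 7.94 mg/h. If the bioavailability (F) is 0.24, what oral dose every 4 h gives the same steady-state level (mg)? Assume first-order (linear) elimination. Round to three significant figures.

To maintain the same Css, the systemic dosing rate must be unchanged: F·D/τ = infusion rate.
D = rate × τ / F = 7.94 × 4 / 0.24 = 132.3 mg

132 mg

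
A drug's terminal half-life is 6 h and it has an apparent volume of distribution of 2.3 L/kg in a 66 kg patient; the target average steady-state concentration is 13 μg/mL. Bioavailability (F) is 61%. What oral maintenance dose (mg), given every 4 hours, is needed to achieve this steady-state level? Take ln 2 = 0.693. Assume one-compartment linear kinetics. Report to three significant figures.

1490 mg

Total Vd = 2.3 × 66 = 151.8 L
CL = 0.693 × Vd / t½ = 0.693 × 151.8 / 6 = 17.53 L/h
D = CL × Css × τ / F = 17.53 × 13 × 4 / 0.61 = 1494 mg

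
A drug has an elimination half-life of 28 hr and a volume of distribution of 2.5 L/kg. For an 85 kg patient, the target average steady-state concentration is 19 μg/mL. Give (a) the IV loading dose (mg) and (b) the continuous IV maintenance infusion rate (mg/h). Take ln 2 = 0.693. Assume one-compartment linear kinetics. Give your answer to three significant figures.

(a) 4040 mg; (b) 99.9 mg/h

Total Vd = 2.5 × 85 = 212.5 L
LD = Vd × C = 212.5 × 19 = 4038 mg
CL = 0.693 × Vd / t½ = 0.693 × 212.5 / 28 = 5.259 L/h
Infusion rate = CL × Css = 5.259 × 19 = 99.92 mg/h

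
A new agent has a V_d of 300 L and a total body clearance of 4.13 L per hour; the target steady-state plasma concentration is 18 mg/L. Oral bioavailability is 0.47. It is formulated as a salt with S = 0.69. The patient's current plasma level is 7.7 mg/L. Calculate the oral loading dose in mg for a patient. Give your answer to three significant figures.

9530 mg

Concentration deficit ΔC = 18 − 7.7 = 10.30 mg/L
LD = Vd × ΔC / F / S = 300.0 × 10.30 / 0.47 / 0.69 = 9528 mg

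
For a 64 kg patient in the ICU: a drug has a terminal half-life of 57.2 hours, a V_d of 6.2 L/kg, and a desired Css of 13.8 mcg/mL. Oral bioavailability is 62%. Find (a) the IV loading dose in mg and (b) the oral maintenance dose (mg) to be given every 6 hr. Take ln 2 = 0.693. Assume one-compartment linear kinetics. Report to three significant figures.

Vd = 6.2 L/kg × 64 kg = 396.8 L
LD = Vd × C = 396.8 × 13.8 = 5476 mg
CL = 0.693 × Vd / t½ = 0.693 × 396.8 / 57.2 = 4.807 L/h
D = CL × Css × τ / F = 4.807 × 13.8 × 6 / 0.62 = 642.0 mg

(a) 5480 mg; (b) 642 mg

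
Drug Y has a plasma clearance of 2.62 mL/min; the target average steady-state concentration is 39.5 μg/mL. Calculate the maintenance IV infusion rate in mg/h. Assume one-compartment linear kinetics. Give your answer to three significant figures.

6.21 mg/h

Convert clearance: 2.62 mL/min × 60 min/h ÷ 1000 mL/L = 0.1572 L/h
At steady state, infusion rate equals elimination rate: rate in = CL × Css.
R₀ = 0.1572 × 39.5 = 6.209 mg/h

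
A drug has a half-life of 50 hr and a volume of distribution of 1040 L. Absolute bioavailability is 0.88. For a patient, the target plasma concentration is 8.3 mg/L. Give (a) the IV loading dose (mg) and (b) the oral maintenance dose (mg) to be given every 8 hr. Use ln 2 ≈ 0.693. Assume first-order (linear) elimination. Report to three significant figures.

LD = Vd × C = 1040 × 8.3 = 8632 mg
CL = 0.693 × Vd / t½ = 0.693 × 1040 / 50 = 14.41 L/h
D = CL × Css × τ / F = 14.41 × 8.3 × 8 / 0.88 = 1087 mg

(a) 8630 mg; (b) 1090 mg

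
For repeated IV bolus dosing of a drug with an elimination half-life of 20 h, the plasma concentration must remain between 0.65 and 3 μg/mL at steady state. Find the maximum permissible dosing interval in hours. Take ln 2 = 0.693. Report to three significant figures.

44.1 h

k = 0.693 / t½ = 0.693 / 20 = 0.03465 h⁻¹
Between IV bolus doses, concentration decays as C = C₀·e^(−kτ), so C_peak/C_trough = e^(kτ).
τ_max = ln(C_peak/C_trough) / k = ln(3/0.65) / 0.03465 = 1.529 / 0.03465 = 44.13 h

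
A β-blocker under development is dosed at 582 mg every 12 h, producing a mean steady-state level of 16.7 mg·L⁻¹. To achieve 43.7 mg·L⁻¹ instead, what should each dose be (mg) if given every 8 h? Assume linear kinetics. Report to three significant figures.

With linear kinetics, Css is proportional to dose rate (D/τ) at fixed clearance.
D₂ = D₁ × (Css,target / Css,current) × (τ₂/τ₁) = 582 × (43.7/16.7) × (8/12) = 1015 mg

1020 mg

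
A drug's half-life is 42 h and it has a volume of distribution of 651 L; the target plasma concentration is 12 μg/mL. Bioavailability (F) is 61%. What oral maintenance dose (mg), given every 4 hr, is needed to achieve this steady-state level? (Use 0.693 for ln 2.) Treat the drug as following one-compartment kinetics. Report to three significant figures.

CL = 0.693 × Vd / t½ = 0.693 × 651.0 / 42 = 10.74 L/h
D = CL × Css × τ / F = 10.74 × 12 × 4 / 0.61 = 845.1 mg

845 mg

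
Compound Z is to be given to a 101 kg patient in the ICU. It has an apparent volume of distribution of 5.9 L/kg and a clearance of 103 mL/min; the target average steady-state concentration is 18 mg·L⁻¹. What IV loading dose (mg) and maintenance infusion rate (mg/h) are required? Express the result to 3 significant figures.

Vd = 5.9 L/kg × 101 kg = 595.9 L
LD = Vd · C_target = 595.9 × 18 = 10730 mg
CL = 103 mL/min = 103 × 0.06 = 6.180 L/h
Maintenance: replace elimination → rate = CL × Css = 6.180 × 18 = 111.2 mg/h

(a) 10700 mg; (b) 111 mg/h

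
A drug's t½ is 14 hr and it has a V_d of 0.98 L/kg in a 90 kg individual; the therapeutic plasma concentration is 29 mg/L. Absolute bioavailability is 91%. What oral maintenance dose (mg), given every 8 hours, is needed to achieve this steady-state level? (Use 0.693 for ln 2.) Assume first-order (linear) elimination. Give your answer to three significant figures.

Total Vd = 0.98 × 90 = 88.20 L
CL = 0.693 × Vd / t½ = 0.693 × 88.20 / 14 = 4.366 L/h
D = CL × Css × τ / F = 4.366 × 29 × 8 / 0.91 = 1113 mg

1110 mg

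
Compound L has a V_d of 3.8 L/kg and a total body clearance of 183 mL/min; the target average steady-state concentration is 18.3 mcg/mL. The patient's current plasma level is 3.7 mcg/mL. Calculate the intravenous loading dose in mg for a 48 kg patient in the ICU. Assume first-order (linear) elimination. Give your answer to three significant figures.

Total Vd = 3.8 × 48 = 182.4 L
The loading dose fills Vd to the target concentration.
Concentration deficit ΔC = 18.3 − 3.7 = 14.60 mg/L
LD = Vd × ΔC = 182.4 × 14.60 = 2663 mg

2660 mg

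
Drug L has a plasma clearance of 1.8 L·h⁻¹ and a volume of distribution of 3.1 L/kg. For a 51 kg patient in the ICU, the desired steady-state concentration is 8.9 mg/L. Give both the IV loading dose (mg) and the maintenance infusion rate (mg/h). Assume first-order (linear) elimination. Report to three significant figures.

(a) 1410 mg; (b) 16.0 mg/h

Vd(total) = 51 kg × 3.1 L/kg = 158.1 L
LD = Vd · C_target = 158.1 × 8.9 = 1407 mg
Infusion rate = 1.800 L/h × 8.9 mg/L = 16.02 mg/h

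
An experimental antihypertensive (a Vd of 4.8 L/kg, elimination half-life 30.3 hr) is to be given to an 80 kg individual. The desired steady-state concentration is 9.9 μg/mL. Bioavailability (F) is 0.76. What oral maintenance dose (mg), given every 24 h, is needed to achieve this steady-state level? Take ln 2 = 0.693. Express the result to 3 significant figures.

Vd(total) = 80 kg × 4.8 L/kg = 384.0 L
CL = ln 2 · Vd / t½ = 0.693 × 384.0 / 30.3 = 8.783 L/h
D = CL × Css × τ / F = 8.783 × 9.9 × 24 / 0.76 = 2746 mg

2750 mg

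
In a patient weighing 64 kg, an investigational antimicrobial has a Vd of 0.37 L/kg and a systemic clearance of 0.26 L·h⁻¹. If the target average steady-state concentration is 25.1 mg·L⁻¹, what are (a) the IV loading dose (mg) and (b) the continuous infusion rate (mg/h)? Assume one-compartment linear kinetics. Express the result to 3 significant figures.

(a) 594 mg; (b) 6.53 mg/h

Vd(total) = 64 kg × 0.37 L/kg = 23.68 L
LD = Vd · C_target = 23.68 × 25.1 = 594.4 mg
Maintenance infusion rate = CL × Css = 0.2600 × 25.1 = 6.526 mg/h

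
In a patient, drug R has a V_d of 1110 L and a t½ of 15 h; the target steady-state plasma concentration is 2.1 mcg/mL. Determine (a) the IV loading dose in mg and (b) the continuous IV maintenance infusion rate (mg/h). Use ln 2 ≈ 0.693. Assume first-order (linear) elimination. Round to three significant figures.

(a) 2330 mg; (b) 108 mg/h

LD = Vd × C = 1110 × 2.1 = 2331 mg
CL = 0.693 × Vd / t½ = 0.693 × 1110 / 15 = 51.28 L/h
Infusion rate = CL × Css = 51.28 × 2.1 = 107.7 mg/h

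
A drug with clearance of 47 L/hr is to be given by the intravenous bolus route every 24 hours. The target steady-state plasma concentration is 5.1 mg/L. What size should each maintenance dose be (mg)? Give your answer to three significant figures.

5750 mg

At steady state, dose per interval replaces the amount cleared in that interval: D/τ = CL·Css.
D = CL × Css × τ = 47.00 × 5.1 × 24 = 5753 mg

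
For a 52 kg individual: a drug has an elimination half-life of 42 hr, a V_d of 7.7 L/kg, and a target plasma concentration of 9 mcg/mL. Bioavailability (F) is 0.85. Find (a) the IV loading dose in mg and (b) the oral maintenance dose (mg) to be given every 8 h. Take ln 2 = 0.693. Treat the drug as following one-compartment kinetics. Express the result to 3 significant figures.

Vd(total) = 52 kg × 7.7 L/kg = 400.4 L
LD = Vd × C = 400.4 × 9 = 3604 mg
CL = 0.693 × Vd / t½ = 0.693 × 400.4 / 42 = 6.607 L/h
D = CL × Css × τ / F = 6.607 × 9 × 8 / 0.85 = 559.7 mg

(a) 3600 mg; (b) 560 mg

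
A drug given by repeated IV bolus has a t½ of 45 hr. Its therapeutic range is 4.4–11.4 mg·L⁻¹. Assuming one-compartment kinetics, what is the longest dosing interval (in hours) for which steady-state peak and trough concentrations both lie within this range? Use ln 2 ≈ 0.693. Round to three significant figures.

61.8 h

k = 0.693 / t½ = 0.693 / 45 = 0.01540 h⁻¹
Between IV bolus doses, concentration decays as C = C₀·e^(−kτ), so C_peak/C_trough = e^(kτ).
τ_max = ln(C_peak/C_trough) / k = ln(11.4/4.4) / 0.01540 = 0.9520 / 0.01540 = 61.82 h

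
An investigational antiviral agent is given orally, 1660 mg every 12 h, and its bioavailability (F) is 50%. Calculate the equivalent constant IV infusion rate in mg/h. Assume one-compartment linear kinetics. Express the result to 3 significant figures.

69.2 mg/h

Equivalent systemic input: infusion rate = F·D/τ.
Rate = 0.5 × 1660 / 12 = 69.17 mg/h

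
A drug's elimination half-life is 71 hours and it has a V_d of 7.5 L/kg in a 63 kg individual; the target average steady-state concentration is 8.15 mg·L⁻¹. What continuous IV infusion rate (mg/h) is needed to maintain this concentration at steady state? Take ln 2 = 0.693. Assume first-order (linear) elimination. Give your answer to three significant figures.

Vd = 7.5 L/kg × 63 kg = 472.5 L
CL = 0.693 × Vd / t½ = 0.693 × 472.5 / 71 = 4.612 L/h
Infusion rate = CL × Css = 4.612 × 8.15 = 37.59 mg/h

37.6 mg/h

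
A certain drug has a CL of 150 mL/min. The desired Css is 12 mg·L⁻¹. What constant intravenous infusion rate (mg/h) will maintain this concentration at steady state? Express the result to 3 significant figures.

108 mg/h

Convert clearance: 150 mL/min × 60 min/h ÷ 1000 mL/L = 9.000 L/h
Rate = CL × Css = 9.000 × 12 = 108.0 mg/h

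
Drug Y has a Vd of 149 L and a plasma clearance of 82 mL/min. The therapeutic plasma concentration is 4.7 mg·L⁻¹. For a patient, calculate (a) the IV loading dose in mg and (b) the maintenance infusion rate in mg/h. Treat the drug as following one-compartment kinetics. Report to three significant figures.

LD = Vd · C_target = 149.0 × 4.7 = 700.3 mg
CL = 82 mL/min × 60/1000 = 4.920 L/h
Infusion rate = 4.920 L/h × 4.7 mg/L = 23.12 mg/h

(a) 700 mg; (b) 23.1 mg/h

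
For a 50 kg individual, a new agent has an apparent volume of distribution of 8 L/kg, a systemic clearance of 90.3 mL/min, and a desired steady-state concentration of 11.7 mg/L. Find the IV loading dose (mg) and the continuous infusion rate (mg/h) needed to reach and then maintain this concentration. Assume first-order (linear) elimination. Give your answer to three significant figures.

(a) 4680 mg; (b) 63.4 mg/h

Total Vd = 8 × 50 = 400.0 L
Loading dose = Vd × C = 400.0 × 11.7 = 4680 mg
CL = 90.3 mL/min = 90.3 × 0.06 = 5.418 L/h
Maintenance: replace elimination → rate = CL × Css = 5.418 × 11.7 = 63.39 mg/h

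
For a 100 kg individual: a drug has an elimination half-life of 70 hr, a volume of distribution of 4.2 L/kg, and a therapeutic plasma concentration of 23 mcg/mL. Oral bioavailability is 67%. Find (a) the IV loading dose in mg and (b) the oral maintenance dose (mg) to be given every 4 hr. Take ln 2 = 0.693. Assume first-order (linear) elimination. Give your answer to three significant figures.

Vd(total) = 100 kg × 4.2 L/kg = 420.0 L
LD = Vd × C = 420.0 × 23 = 9660 mg
CL = 0.693 × Vd / t½ = 0.693 × 420.0 / 70 = 4.158 L/h
D = CL × Css × τ / F = 4.158 × 23 × 4 / 0.67 = 570.9 mg

(a) 9660 mg; (b) 571 mg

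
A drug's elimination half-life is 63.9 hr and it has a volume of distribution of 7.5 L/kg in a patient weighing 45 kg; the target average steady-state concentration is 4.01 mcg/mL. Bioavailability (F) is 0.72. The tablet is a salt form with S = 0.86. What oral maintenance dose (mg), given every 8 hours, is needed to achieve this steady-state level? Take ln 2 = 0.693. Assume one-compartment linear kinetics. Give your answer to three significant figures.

Total Vd = 7.5 × 45 = 337.5 L
CL = ln 2 · Vd / t½ = 0.693 × 337.5 / 63.9 = 3.660 L/h
D = CL × Css × τ / F / S = 3.660 × 4.01 × 8 / 0.72 / 0.86 = 189.6 mg

190 mg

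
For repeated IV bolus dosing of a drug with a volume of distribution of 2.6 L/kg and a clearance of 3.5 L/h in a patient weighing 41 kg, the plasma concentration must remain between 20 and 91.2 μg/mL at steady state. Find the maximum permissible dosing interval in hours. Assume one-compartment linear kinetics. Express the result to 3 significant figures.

Vd(total) = 41 kg × 2.6 L/kg = 106.6 L
k = CL / Vd = 3.500 / 106.6 = 0.03283 h⁻¹
Between IV bolus doses, concentration decays as C = C₀·e^(−kτ), so C_peak/C_trough = e^(kτ).
τ_max = ln(C_peak/C_trough) / k = ln(91.2/20) / 0.03283 = 1.517 / 0.03283 = 46.21 h

46.2 h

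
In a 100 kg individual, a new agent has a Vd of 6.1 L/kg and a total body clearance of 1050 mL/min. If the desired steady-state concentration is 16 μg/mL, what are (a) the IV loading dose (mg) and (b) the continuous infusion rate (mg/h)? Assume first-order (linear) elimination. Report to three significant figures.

Vd = 6.1 L/kg × 100 kg = 610.0 L
Loading dose = Vd × C = 610.0 × 16 = 9760 mg
Convert clearance: 1050 mL/min × 60 min/h ÷ 1000 mL/L = 63.00 L/h
Maintenance: replace elimination → rate = CL × Css = 63.00 × 16 = 1008 mg/h

(a) 9760 mg; (b) 1010 mg/h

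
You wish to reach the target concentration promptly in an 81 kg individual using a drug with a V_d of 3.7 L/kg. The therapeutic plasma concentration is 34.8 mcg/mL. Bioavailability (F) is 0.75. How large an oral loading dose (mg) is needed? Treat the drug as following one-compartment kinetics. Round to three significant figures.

13900 mg

Vd(total) = 81 kg × 3.7 L/kg = 299.7 L
LD = Vd × C / F = 299.7 × 34.80 / 0.75 = 13910 mg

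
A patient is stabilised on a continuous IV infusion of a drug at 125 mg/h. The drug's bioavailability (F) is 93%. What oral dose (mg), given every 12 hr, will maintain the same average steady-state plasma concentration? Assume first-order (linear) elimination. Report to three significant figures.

To maintain the same Css, the systemic dosing rate must be unchanged: F·D/τ = infusion rate.
D = rate × τ / F = 125 × 12 / 0.93 = 1613 mg

1610 mg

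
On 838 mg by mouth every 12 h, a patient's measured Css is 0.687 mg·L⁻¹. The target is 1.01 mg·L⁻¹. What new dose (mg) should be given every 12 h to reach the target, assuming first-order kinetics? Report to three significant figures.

With linear kinetics, Css is proportional to dose rate (D/τ) at fixed clearance.
D₂ = D₁ × (Css,target / Css,current) = 838 × 1.01/0.687 = 1232 mg

1230 mg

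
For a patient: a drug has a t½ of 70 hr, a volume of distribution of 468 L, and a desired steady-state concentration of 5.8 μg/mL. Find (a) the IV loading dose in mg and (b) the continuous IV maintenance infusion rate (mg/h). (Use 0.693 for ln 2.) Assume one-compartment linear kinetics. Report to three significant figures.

(a) 2710 mg; (b) 26.9 mg/h

LD = Vd × C = 468.0 × 5.8 = 2714 mg
CL = 0.693 × Vd / t½ = 0.693 × 468.0 / 70 = 4.633 L/h
Infusion rate = CL × Css = 4.633 × 5.8 = 26.87 mg/h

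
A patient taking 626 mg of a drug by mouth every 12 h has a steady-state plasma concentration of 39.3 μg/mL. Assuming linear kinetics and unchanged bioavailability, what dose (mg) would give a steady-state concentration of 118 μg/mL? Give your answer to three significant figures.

For first-order elimination, Css ∝ F·D/(CL·τ); F and CL are unchanged, so Css ∝ D/τ.
D₂ = D₁ × (Css,target / Css,current) = 626 × 118/39.3 = 1880 mg

1880 mg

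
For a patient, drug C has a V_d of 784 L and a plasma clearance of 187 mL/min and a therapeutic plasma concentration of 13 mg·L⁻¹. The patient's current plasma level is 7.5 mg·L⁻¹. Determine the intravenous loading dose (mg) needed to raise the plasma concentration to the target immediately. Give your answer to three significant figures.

Loading dose depends on Vd (not clearance): it fills the distribution volume.
Concentration deficit ΔC = 13 − 7.5 = 5.500 mg/L
LD = Vd × ΔC = 784.0 × 5.500 = 4312 mg

4310 mg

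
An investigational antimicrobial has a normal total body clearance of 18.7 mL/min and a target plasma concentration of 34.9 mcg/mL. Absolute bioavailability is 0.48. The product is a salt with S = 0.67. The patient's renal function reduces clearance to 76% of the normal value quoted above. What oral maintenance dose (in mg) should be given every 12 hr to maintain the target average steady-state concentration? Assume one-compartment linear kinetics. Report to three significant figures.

1110 mg

CL = 18.7 mL/min = 18.7 × 0.06 = 1.122 L/h
Patient clearance = 0.76 × 1.122 = 0.8527 L/h
D = CL × Css × τ / F / S = 0.8527 × 34.9 × 12 / 0.48 / 0.67 = 1110 mg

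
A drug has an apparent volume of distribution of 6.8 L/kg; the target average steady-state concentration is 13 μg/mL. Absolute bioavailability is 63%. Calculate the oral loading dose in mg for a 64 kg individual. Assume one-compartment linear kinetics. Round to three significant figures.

Vd = 6.8 L/kg × 64 kg = 435.2 L
LD = Vd × C / F = 435.2 × 13.00 / 0.63 = 8980 mg

8980 mg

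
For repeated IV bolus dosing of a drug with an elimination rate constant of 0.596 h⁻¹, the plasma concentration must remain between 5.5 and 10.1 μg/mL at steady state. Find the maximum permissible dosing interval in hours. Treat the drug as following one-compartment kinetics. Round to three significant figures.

1.02 h

Between IV bolus doses, concentration decays as C = C₀·e^(−kτ), so C_peak/C_trough = e^(kτ).
τ_max = ln(C_peak/C_trough) / k = ln(10.1/5.5) / 0.5960 = 0.6078 / 0.5960 = 1.020 h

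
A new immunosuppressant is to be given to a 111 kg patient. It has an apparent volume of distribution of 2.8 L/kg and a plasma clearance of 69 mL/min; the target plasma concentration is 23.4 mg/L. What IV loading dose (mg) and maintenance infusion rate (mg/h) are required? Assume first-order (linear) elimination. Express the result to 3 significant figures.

Vd = 2.8 L/kg × 111 kg = 310.8 L
Loading dose = Vd × C = 310.8 × 23.4 = 7273 mg
Convert clearance: 69 mL/min × 60 min/h ÷ 1000 mL/L = 4.140 L/h
Infusion rate = 4.140 L/h × 23.4 mg/L = 96.88 mg/h

(a) 7270 mg; (b) 96.9 mg/h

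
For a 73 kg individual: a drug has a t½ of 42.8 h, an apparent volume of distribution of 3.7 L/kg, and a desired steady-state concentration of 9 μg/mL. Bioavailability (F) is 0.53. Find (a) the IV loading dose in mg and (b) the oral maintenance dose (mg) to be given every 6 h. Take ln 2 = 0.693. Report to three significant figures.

Vd(total) = 73 kg × 3.7 L/kg = 270.1 L
LD = Vd × C = 270.1 × 9 = 2431 mg
CL = 0.693 × Vd / t½ = 0.693 × 270.1 / 42.8 = 4.373 L/h
D = CL × Css × τ / F = 4.373 × 9 × 6 / 0.53 = 445.6 mg

(a) 2430 mg; (b) 446 mg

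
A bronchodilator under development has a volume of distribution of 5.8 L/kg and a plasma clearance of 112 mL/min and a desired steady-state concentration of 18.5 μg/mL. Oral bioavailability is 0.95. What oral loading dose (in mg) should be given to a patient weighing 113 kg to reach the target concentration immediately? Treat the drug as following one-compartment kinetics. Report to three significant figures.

12800 mg

Vd(total) = 113 kg × 5.8 L/kg = 655.4 L
The loading dose fills Vd to the target concentration.
LD = Vd × C / F = 655.4 × 18.50 / 0.95 = 12760 mg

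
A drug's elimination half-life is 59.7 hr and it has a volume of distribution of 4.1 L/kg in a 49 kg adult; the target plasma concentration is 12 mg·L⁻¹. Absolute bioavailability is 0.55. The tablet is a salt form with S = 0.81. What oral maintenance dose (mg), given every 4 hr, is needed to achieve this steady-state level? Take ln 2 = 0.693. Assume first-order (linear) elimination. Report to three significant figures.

Vd = 4.1 L/kg × 49 kg = 200.9 L
CL = 0.693 × Vd / t½ = 0.693 × 200.9 / 59.7 = 2.332 L/h
D = CL × Css × τ / F / S = 2.332 × 12 × 4 / 0.55 / 0.81 = 251.3 mg

251 mg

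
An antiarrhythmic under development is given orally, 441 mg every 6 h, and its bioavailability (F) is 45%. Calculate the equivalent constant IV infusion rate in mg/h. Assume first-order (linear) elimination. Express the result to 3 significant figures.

Equivalent systemic input: infusion rate = F·D/τ.
Rate = 0.45 × 441 / 6 = 33.08 mg/h

33.1 mg/h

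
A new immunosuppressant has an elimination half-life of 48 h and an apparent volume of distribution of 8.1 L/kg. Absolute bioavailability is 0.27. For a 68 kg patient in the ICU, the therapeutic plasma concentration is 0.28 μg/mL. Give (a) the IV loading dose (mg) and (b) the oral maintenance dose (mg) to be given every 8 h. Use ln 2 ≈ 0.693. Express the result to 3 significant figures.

Total Vd = 8.1 × 68 = 550.8 L
LD = Vd × C = 550.8 × 0.28 = 154.2 mg
CL = 0.693 × Vd / t½ = 0.693 × 550.8 / 48 = 7.952 L/h
D = CL × Css × τ / F = 7.952 × 0.28 × 8 / 0.27 = 65.97 mg

(a) 154 mg; (b) 66.0 mg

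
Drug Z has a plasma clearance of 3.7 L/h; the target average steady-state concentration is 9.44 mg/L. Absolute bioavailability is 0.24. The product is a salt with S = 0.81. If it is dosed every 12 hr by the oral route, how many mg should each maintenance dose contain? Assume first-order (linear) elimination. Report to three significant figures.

2160 mg

At steady state, dose per interval replaces the amount cleared in that interval: F·S·D/τ = CL·Css.
D = CL × Css × τ / F / S = 3.700 × 9.44 × 12 / 0.24 / 0.81 = 2156 mg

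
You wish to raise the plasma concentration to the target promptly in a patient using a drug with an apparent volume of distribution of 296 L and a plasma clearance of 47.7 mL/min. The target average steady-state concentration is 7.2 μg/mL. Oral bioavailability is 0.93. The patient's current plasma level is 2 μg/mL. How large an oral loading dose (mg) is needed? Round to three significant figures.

1660 mg

Concentration deficit ΔC = 7.2 − 2 = 5.200 mg/L
LD = Vd × ΔC / F = 296.0 × 5.200 / 0.93 = 1655 mg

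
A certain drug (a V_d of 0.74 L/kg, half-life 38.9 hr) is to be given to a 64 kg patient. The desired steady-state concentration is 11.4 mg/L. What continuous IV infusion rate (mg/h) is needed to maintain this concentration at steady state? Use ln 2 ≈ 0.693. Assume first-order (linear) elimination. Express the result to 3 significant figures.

9.62 mg/h

Vd = 0.74 L/kg × 64 kg = 47.36 L
k = 0.693/38.9 = 0.01781 h⁻¹, so CL = k·Vd = 0.01781 × 47.36 = 0.8435 L/h
Infusion rate = CL × Css = 0.8435 × 11.4 = 9.616 mg/h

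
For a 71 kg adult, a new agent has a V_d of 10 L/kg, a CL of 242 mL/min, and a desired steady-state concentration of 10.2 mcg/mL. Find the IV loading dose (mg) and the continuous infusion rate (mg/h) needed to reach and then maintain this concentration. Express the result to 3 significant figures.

(a) 7240 mg; (b) 148 mg/h

Vd = 10 L/kg × 71 kg = 710.0 L
Loading: fill Vd to C_target → 710.0 L × 10.2 mg/L = 7242 mg
CL = 242 mL/min = 242 × 0.06 = 14.52 L/h
Maintenance infusion rate = CL × Css = 14.52 × 10.2 = 148.1 mg/h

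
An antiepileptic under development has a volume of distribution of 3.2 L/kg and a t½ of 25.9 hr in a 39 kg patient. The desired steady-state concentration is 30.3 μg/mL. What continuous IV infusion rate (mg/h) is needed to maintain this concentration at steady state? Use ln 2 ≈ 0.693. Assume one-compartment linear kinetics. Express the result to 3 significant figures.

101 mg/h

Total Vd = 3.2 × 39 = 124.8 L
k = 0.693/25.9 = 0.02676 h⁻¹, so CL = k·Vd = 0.02676 × 124.8 = 3.340 L/h
Infusion rate = CL × Css = 3.340 × 30.3 = 101.2 mg/h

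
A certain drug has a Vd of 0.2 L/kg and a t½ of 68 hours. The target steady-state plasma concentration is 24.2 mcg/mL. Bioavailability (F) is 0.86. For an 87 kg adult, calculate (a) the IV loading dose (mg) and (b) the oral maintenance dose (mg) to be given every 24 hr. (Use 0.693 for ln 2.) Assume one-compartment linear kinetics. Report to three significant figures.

(a) 421 mg; (b) 120 mg

Vd = 0.2 L/kg × 87 kg = 17.40 L
LD = Vd × C = 17.40 × 24.2 = 421.1 mg
CL = 0.693 × Vd / t½ = 0.693 × 17.40 / 68 = 0.1773 L/h
D = CL × Css × τ / F = 0.1773 × 24.2 × 24 / 0.86 = 119.7 mg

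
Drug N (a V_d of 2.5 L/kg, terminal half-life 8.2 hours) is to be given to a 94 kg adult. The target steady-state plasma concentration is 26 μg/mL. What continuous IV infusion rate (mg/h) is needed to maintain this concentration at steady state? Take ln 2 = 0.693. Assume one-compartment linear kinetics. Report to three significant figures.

516 mg/h

Total Vd = 2.5 × 94 = 235.0 L
k = 0.693/8.2 = 0.08451 h⁻¹, so CL = k·Vd = 0.08451 × 235.0 = 19.86 L/h
Infusion rate = CL × Css = 19.86 × 26 = 516.4 mg/h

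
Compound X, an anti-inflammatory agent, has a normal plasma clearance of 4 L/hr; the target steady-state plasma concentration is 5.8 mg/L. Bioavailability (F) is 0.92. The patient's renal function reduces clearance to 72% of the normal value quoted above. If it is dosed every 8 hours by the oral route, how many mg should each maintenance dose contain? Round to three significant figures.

Patient clearance = 0.72 × 4.000 = 2.880 L/h
At steady state, dose per interval replaces the amount cleared in that interval: F·D/τ = CL·Css.
D = CL × Css × τ / F = 2.880 × 5.8 × 8 / 0.92 = 145.3 mg

145 mg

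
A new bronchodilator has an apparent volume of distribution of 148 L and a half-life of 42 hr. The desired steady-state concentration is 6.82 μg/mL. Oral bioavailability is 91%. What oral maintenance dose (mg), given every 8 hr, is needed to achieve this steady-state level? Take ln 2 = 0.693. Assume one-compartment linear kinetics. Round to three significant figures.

146 mg

k = 0.693/42 = 0.01650 h⁻¹, so CL = k·Vd = 0.01650 × 148.0 = 2.442 L/h
D = CL × Css × τ / F = 2.442 × 6.82 × 8 / 0.91 = 146.4 mg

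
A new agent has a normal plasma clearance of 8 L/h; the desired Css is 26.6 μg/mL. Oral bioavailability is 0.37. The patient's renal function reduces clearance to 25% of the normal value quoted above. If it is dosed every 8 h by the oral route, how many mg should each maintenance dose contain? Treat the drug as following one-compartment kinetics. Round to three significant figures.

Patient clearance = 0.25 × 8.000 = 2.000 L/h
D = CL × Css × τ / F = 2.000 × 26.6 × 8 / 0.37 = 1150 mg

1150 mg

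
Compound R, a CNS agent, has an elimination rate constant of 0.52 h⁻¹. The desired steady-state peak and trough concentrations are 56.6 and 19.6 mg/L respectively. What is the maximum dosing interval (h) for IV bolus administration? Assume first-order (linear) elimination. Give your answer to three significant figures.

2.04 h

Between IV bolus doses, concentration decays as C = C₀·e^(−kτ), so C_peak/C_trough = e^(kτ).
τ_max = ln(C_peak/C_trough) / k = ln(56.6/19.6) / 0.5200 = 1.060 / 0.5200 = 2.038 h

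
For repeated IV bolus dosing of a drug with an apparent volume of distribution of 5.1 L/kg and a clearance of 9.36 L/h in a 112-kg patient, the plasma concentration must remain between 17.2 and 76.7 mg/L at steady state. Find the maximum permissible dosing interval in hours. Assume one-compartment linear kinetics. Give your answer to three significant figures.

Vd = 5.1 L/kg × 112 kg = 571.2 L
k = CL / Vd = 9.360 / 571.2 = 0.01639 h⁻¹
Between IV bolus doses, concentration decays as C = C₀·e^(−kτ), so C_peak/C_trough = e^(kτ).
τ_max = ln(C_peak/C_trough) / k = ln(76.7/17.2) / 0.01639 = 1.495 / 0.01639 = 91.21 h

91.2 h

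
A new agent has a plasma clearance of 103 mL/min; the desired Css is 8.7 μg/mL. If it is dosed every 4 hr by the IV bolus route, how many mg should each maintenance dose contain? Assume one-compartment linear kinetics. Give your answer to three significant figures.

215 mg

CL = 103 mL/min = 103 × 0.06 = 6.180 L/h
At steady state, dose per interval replaces the amount cleared in that interval: D/τ = CL·Css.
D = CL × Css × τ = 6.180 × 8.7 × 4 = 215.1 mg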